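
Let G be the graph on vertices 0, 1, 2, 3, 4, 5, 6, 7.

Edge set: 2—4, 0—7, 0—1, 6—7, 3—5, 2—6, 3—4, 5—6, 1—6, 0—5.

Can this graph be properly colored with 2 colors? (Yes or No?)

The cycle 4-3-5-6-2-4 has odd length 5, so it cannot be 2-colored; at least 3 colors are needed.
So 2 colors are not enough.

No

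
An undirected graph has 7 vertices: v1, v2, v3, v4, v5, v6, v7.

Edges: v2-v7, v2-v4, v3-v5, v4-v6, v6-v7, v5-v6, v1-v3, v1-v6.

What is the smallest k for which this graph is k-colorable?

2

v1 and v6 are adjacent, so at least 2 colors are needed.
One proper 2-coloring: v1=2, v2=1, v3=1, v4=2, v5=2, v6=1, v7=2. Every edge joins two different colors.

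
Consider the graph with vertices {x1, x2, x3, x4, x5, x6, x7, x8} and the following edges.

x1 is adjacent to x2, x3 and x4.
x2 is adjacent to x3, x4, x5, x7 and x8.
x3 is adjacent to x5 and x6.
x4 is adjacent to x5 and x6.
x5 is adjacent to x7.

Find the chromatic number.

3

x1, x2, x4 are pairwise adjacent, so at least 3 colors are needed.
One proper 3-coloring: x1=green, x2=red, x3=blue, x4=blue, x5=green, x6=red, x7=blue, x8=blue. Each edge has distinct colors on its endpoints.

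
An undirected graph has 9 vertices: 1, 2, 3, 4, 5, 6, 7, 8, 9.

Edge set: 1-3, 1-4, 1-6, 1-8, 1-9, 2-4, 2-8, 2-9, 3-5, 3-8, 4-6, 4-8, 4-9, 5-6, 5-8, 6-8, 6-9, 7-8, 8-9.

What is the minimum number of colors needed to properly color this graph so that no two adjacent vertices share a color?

5

1, 4, 6, 8, 9 form a clique, so at least 5 colors are needed.
5 colors suffice: color red → {8}; color blue → {3, 7, 9}; color green → {1, 2, 5}; color yellow → {6}; color purple → {4}. Every edge joins two different colors.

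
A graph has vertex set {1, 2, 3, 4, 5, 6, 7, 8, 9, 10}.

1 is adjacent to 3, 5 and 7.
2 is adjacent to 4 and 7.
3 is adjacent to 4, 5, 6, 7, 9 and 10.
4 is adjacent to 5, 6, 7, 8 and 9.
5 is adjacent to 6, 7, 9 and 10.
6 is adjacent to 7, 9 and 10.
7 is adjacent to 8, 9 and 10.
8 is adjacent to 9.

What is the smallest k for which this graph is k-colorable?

6

3, 4, 5, 6, 7, 9 are pairwise adjacent (a clique of size 6), so at least 6 colors are needed.
One proper 6-coloring: 1=b, 2=c, 3=d, 4=b, 5=c, 6=e, 7=a, 8=c, 9=f, 10=b. No two adjacent vertices share a color.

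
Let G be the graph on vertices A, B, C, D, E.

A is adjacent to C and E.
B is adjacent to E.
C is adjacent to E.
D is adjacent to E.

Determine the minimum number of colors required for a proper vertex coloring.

A, C, E form a triangle, so at least 3 colors are needed.
3 colors suffice: color red → {E}; color blue → {B, C, D}; color green → {A}. Each edge has distinct colors on its endpoints.

3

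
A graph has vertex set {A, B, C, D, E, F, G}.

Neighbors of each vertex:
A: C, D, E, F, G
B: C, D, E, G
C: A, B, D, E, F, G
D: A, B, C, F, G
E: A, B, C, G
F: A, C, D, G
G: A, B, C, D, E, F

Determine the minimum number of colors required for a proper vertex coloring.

A, C, D, F, G form a clique, so at least 5 colors are needed.
A valid assignment using 5 colors: A=4, B=4, C=2, D=3, E=3, F=5, G=1. Every edge joins two different colors.

5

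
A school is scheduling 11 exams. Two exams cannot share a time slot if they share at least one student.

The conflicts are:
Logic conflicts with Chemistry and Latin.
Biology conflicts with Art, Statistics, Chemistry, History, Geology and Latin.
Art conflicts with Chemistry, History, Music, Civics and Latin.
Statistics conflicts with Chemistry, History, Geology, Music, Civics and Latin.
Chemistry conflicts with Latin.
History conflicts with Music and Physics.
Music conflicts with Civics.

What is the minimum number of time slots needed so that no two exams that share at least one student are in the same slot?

4

Biology, Statistics, Chemistry, Latin pairwise conflict, so at least 4 time slots are needed.
4 time slots suffice: time slot 1 → {Logic, Art, Statistics, Physics}; time slot 2 → {Biology, Music}; time slot 3 → {History, Geology, Civics, Latin}; time slot 4 → {Chemistry}. No two conflicting exams share a time slot.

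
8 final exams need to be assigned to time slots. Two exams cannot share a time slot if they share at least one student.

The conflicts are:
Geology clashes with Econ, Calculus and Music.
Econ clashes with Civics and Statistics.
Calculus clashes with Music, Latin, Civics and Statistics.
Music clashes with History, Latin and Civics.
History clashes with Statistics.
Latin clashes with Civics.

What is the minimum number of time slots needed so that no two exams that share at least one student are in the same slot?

Calculus, Music, Latin, Civics are mutually in conflict, so at least 4 time slots are needed.
A valid assignment using 4 time slots: Geology=3, Econ=2, Calculus=2, Music=1, History=2, Latin=4, Civics=3, Statistics=1. Each listed conflict is separated.

4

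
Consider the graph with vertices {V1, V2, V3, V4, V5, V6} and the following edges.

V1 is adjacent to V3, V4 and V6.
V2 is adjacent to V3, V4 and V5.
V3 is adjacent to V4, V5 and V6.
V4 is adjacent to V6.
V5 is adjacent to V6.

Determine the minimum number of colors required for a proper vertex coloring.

4

V1, V3, V4, V6 are pairwise adjacent (a clique of size 4), so at least 4 colors are needed.
One proper 4-coloring: V1=4, V2=2, V3=1, V4=3, V5=3, V6=2. Every edge joins two different colors.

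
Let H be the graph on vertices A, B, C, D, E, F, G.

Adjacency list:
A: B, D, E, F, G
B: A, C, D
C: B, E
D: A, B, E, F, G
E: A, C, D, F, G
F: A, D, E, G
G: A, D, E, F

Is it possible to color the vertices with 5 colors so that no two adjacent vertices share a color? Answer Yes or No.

The chromatic number is 5. A, D, E, F, G are pairwise adjacent (a clique of size 5), so at least 5 colors are needed.
A valid assignment using 5 colors: A=blue, B=red, C=blue, D=green, E=red, F=purple, G=yellow.
That is already a proper 5-coloring.

Yes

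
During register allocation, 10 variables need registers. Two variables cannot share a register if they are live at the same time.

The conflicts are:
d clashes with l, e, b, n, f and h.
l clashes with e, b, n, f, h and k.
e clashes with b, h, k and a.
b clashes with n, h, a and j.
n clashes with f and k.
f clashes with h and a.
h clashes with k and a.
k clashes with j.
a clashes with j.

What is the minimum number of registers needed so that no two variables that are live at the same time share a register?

5

d, l, e, b, h pairwise conflict, so at least 5 registers are needed.
Using 5 registers: d=5, l=1, e=4, b=2, n=3, f=2, h=3, k=2, a=1, j=3. Each listed conflict is separated.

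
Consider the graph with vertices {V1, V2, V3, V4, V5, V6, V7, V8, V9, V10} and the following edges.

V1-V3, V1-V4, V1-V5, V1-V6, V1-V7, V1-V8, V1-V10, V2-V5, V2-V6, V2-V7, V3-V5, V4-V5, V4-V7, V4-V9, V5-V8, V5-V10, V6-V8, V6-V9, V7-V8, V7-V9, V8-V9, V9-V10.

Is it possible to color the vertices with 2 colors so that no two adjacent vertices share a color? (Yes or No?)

V1, V5, V10 are mutually adjacent, so at least 3 colors are needed.
So 2 colors are not enough.

No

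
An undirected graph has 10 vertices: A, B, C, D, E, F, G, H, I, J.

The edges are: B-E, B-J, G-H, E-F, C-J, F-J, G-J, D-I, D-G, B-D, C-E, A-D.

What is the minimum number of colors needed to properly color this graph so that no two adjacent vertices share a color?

2

D and I are adjacent, so at least 2 colors are needed.
2 colors suffice: color 1 → {D, E, H, J}; color 2 → {A, B, C, F, G, I}. Each edge has distinct colors on its endpoints.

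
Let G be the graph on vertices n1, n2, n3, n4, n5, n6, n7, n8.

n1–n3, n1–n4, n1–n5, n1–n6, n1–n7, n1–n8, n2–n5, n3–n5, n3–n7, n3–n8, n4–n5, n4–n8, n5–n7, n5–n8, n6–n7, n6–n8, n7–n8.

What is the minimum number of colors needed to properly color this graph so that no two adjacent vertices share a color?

n1, n3, n5, n7, n8 are mutually adjacent (a clique of size 5), so at least 5 colors are needed.
One proper 5-coloring: n1=1, n2=1, n3=5, n4=4, n5=3, n6=3, n7=4, n8=2. No two adjacent vertices share a color.

5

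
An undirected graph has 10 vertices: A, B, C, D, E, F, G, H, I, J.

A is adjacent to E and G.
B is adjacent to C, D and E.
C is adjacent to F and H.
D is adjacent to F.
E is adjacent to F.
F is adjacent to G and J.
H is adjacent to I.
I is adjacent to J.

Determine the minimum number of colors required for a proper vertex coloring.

The cycle I-J-F-C-H-I has odd length 5, so it cannot be 2-colored; at least 3 colors are needed.
3 colors suffice: color red → {A, B, F, H}; color blue → {C, D, E, G, J}; color green → {I}. Each edge has distinct colors on its endpoints.

3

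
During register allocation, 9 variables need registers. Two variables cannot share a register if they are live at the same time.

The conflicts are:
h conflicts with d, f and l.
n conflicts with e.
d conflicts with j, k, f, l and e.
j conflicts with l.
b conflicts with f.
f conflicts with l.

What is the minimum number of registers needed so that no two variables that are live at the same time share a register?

h, d, f, l all conflict with each other, so at least 4 registers are needed.
A valid assignment using 4 registers: h=4, n=1, d=1, j=2, k=2, b=1, f=2, l=3, e=2. Each listed conflict is separated.

4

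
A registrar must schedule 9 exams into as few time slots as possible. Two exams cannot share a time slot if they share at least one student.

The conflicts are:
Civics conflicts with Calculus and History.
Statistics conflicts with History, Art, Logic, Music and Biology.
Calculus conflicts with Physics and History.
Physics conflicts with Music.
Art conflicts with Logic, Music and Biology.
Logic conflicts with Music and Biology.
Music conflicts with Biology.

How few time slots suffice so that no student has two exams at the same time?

Statistics, Art, Logic, Music, Biology pairwise conflict, so at least 5 time slots are needed.
5 time slots suffice: Civics=3, Statistics=1, Calculus=1, Physics=3, History=2, Art=5, Logic=3, Music=2, Biology=4. No two conflicting exams share a time slot.

5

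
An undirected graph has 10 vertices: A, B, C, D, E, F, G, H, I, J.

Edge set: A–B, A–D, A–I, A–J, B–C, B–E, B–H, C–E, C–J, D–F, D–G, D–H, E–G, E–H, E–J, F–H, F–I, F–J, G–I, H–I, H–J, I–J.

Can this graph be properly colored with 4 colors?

Yes

The chromatic number is 4. F, H, I, J form a clique, so at least 4 colors are needed.
One proper 4-coloring: A=1, B=2, C=1, D=2, E=3, F=4, G=1, H=1, I=3, J=2.
That is already a proper 4-coloring.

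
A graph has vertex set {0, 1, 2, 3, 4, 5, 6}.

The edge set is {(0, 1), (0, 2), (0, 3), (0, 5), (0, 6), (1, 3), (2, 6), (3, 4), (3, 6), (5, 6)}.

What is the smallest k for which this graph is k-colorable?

3

0, 5, 6 form a triangle, so at least 3 colors are needed.
One proper 3-coloring: 0=red, 1=blue, 2=green, 3=green, 4=red, 5=green, 6=blue. Each edge has distinct colors on its endpoints.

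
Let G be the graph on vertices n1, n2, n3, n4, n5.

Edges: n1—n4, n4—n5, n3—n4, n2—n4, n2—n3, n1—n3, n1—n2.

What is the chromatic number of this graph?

4

n1, n2, n3, n4 are mutually adjacent (a clique of size 4), so at least 4 colors are needed.
A valid assignment using 4 colors: n1=4, n2=3, n3=2, n4=1, n5=2. Each edge has distinct colors on its endpoints.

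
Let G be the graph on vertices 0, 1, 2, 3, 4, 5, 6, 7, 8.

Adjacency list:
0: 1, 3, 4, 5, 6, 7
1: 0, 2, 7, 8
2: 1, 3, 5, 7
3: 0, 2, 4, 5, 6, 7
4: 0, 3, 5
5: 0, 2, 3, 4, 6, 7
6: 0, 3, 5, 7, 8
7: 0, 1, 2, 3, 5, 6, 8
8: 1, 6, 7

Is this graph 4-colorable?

No

0, 3, 5, 6, 7 form a clique, so at least 5 colors are needed.
So 4 colors are not enough.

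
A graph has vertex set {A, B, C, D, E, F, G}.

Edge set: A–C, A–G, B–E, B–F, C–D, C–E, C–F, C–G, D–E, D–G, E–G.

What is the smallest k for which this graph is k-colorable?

4

C, D, E, G are mutually adjacent (a clique of size 4), so at least 4 colors are needed.
One proper 4-coloring: A=2, B=1, C=1, D=4, E=2, F=2, G=3. No two adjacent vertices share a color.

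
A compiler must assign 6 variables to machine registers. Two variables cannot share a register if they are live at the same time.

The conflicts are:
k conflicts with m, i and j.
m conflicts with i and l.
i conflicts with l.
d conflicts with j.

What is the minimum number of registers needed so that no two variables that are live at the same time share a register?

3

m, i, l are mutually in conflict, so at least 3 registers are needed.
3 registers suffice: register 1 → {m, j}; register 2 → {k, d, l}; register 3 → {i}. Every pair that conflicts lands in different registers.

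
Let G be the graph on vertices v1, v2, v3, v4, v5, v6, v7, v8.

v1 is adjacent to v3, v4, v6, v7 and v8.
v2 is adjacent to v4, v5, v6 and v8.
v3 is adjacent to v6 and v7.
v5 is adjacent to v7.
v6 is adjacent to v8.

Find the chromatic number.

3

v2, v6, v8 are pairwise adjacent, so at least 3 colors are needed.
3 colors suffice: color 1 → {v1, v2}; color 2 → {v4, v6, v7}; color 3 → {v3, v5, v8}. No two adjacent vertices share a color.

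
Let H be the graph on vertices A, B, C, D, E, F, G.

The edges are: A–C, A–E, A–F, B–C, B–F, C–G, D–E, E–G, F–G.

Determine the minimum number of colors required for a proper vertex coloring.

B and F are adjacent, so at least 2 colors are needed.
A valid assignment using 2 colors: A=2, B=2, C=1, D=2, E=1, F=1, G=2. Every edge joins two different colors.

2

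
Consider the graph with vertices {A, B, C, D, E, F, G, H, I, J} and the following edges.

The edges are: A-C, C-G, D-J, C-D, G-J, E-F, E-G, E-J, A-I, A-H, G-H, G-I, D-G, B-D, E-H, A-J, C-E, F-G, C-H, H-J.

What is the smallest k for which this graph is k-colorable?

4

C, E, G, H are pairwise adjacent (a clique of size 4), so at least 4 colors are needed.
A valid assignment using 4 colors: A=1, B=1, C=3, D=2, E=4, F=2, G=1, H=2, I=2, J=3. No two adjacent vertices share a color.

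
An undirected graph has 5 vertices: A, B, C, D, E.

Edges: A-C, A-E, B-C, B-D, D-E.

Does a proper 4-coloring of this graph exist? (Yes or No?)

Yes

The chromatic number is 3. The cycle E-A-C-B-D-E has odd length 5, so it cannot be 2-colored; at least 3 colors are needed.
3 colors suffice: color 1 → {C, D}; color 2 → {A, B}; color 3 → {E}.
Since 4 ≥ 3, a proper 4-coloring certainly exists.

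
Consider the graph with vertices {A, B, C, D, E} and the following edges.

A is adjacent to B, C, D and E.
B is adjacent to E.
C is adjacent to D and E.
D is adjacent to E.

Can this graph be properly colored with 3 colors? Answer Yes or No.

No

A, C, D, E form a clique, so at least 4 colors are needed.
So 3 colors are not enough.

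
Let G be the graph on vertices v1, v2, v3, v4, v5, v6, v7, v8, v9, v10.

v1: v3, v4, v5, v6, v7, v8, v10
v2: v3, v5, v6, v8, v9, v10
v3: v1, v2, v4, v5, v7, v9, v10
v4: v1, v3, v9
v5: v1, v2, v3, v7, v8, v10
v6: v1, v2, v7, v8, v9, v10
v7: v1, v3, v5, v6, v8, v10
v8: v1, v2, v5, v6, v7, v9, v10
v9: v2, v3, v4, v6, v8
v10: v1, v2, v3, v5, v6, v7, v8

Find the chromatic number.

v1, v6, v7, v8, v10 are pairwise adjacent (a clique of size 5), so at least 5 colors are needed.
5 colors suffice: color 1 → {v1, v2}; color 2 → {v9, v10}; color 3 → {v3, v8}; color 4 → {v4, v5, v6}; color 5 → {v7}. Each edge has distinct colors on its endpoints.

5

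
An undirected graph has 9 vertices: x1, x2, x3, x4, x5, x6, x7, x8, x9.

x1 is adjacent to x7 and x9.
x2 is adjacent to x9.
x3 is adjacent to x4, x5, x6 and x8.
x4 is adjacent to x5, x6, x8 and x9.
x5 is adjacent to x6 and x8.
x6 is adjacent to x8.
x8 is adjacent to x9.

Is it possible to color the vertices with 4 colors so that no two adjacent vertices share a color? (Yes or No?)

x3, x4, x5, x6, x8 are pairwise adjacent (a clique of size 5), so at least 5 colors are needed.
So 4 colors are not enough.

No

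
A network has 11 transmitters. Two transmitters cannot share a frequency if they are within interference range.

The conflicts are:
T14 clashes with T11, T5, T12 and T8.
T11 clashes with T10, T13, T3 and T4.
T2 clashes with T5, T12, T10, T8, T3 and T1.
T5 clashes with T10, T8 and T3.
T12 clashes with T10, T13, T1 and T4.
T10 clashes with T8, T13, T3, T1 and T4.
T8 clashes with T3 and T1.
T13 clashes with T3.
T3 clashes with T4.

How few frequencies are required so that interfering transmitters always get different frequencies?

T2, T5, T10, T8, T3 all conflict with each other, so at least 5 frequencies are needed.
5 frequencies suffice: frequency 1 → {T14, T10}; frequency 2 → {T12, T3}; frequency 3 → {T11, T8}; frequency 4 → {T2, T13, T4}; frequency 5 → {T5, T1}. Each listed conflict is separated.

5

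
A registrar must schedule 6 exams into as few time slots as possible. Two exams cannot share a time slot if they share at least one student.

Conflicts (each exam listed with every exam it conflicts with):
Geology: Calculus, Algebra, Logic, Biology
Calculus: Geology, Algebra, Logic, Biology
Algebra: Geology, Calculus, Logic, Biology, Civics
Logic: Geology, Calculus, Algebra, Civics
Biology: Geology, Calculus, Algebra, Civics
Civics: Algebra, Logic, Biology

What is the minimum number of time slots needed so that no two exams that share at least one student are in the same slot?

4

Geology, Calculus, Algebra, Logic all conflict with each other, so at least 4 time slots are needed.
4 time slots suffice: time slot 1 → {Algebra}; time slot 2 → {Logic, Biology}; time slot 3 → {Geology, Civics}; time slot 4 → {Calculus}. No two conflicting exams share a time slot.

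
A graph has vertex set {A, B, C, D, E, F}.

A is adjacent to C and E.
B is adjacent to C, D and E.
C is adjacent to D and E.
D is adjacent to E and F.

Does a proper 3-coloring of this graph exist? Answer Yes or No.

B, C, D, E form a clique, so at least 4 colors are needed.
So 3 colors are not enough.

No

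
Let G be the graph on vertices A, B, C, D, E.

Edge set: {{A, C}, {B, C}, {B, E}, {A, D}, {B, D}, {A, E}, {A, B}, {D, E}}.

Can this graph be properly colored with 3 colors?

No

A, B, D, E are pairwise adjacent (a clique of size 4), so at least 4 colors are needed.
So 3 colors are not enough.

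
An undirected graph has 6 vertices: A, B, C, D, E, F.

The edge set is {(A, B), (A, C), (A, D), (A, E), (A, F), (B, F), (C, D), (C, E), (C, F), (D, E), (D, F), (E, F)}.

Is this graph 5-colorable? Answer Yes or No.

Yes

The chromatic number is 5. A, C, D, E, F are pairwise adjacent (a clique of size 5), so at least 5 colors are needed.
5 colors suffice: color 1 → {A}; color 2 → {F}; color 3 → {B, D}; color 4 → {C}; color 5 → {E}.
That is already a proper 5-coloring.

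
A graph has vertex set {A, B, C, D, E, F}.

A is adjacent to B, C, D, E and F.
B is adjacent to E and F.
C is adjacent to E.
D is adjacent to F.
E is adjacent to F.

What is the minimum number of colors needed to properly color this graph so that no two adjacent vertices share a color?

A, B, E, F are mutually adjacent (a clique of size 4), so at least 4 colors are needed.
4 colors suffice: color 1 → {A}; color 2 → {D, E}; color 3 → {C, F}; color 4 → {B}. No two adjacent vertices share a color.

4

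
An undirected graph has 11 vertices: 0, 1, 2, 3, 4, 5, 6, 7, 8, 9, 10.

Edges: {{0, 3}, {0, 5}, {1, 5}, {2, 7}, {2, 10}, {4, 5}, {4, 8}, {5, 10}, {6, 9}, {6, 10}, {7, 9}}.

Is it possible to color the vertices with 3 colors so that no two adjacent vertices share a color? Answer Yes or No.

Yes

The chromatic number is 3. The cycle 7-2-10-6-9-7 has odd length 5, so it cannot be 2-colored; at least 3 colors are needed.
3 colors suffice: color a → {3, 5, 6, 7, 8}; color b → {0, 1, 4, 9, 10}; color c → {2}.
That is already a proper 3-coloring.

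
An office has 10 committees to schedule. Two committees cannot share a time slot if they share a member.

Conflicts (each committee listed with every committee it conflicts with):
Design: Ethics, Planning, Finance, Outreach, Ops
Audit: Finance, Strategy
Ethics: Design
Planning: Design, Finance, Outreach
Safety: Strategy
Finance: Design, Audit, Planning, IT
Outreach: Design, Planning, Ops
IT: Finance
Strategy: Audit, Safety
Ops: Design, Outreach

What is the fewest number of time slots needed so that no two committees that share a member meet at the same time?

Design, Outreach, Ops all conflict with each other, so at least 3 time slots are needed.
3 time slots suffice: time slot 1 → {Design, Audit, Safety, IT}; time slot 2 → {Ethics, Finance, Outreach, Strategy}; time slot 3 → {Planning, Ops}. No two conflicting committees share a time slot.

3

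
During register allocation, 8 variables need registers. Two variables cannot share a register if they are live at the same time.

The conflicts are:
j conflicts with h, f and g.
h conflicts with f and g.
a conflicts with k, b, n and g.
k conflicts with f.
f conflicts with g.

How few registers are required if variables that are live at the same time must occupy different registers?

4

j, h, f, g pairwise conflict, so at least 4 registers are needed.
Using 4 registers: j=3, h=4, a=1, k=2, b=2, f=1, n=2, g=2. No two conflicting variables share a register.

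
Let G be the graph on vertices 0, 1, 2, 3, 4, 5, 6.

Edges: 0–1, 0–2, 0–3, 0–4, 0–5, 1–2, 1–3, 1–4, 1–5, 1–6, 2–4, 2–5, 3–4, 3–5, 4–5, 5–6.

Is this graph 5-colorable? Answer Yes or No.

The chromatic number is 5. 0, 1, 2, 4, 5 are mutually adjacent (a clique of size 5), so at least 5 colors are needed.
5 colors suffice: 0=d, 1=b, 2=e, 3=e, 4=c, 5=a, 6=c.
That is already a proper 5-coloring.

Yes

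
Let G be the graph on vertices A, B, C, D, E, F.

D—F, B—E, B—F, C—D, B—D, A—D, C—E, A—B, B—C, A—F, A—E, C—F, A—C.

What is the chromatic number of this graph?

A, B, C, D, F are pairwise adjacent (a clique of size 5), so at least 5 colors are needed.
5 colors suffice: color 1 → {B}; color 2 → {C}; color 3 → {A}; color 4 → {D, E}; color 5 → {F}. No two adjacent vertices share a color.

5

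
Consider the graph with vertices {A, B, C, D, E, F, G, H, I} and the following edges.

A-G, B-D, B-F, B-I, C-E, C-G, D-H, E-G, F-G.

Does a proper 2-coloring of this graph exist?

No

C, E, G are mutually adjacent, so at least 3 colors are needed.
So 2 colors are not enough.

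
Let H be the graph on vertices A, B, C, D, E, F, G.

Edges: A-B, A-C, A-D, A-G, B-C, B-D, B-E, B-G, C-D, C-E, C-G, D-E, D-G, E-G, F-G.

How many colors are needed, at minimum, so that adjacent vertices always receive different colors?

5

A, B, C, D, G form a clique, so at least 5 colors are needed.
5 colors suffice: color red → {G}; color blue → {C, F}; color green → {D}; color yellow → {B}; color purple → {A, E}. Every edge joins two different colors.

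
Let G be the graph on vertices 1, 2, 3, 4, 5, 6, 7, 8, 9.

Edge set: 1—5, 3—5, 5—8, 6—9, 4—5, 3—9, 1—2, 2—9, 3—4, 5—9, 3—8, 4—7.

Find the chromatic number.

3, 5, 9 are pairwise adjacent, so at least 3 colors are needed.
One proper 3-coloring: 1=blue, 2=red, 3=green, 4=blue, 5=red, 6=red, 7=red, 8=blue, 9=blue. Each edge has distinct colors on its endpoints.

3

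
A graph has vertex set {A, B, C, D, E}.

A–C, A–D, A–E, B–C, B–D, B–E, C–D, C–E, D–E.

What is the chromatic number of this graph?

B, C, D, E are pairwise adjacent (a clique of size 4), so at least 4 colors are needed.
4 colors suffice: A=4, B=4, C=1, D=2, E=3. Every edge joins two different colors.

4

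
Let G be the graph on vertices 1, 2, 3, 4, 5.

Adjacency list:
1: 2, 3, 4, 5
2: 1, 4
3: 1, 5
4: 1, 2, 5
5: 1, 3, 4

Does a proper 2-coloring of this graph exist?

No

1, 2, 4 form a triangle, so at least 3 colors are needed.
So 2 colors are not enough.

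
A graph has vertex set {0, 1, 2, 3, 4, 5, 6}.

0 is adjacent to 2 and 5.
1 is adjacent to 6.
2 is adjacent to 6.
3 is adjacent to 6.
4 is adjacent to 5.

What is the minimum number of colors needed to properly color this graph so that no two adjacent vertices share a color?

2

4 and 5 are adjacent, so at least 2 colors are needed.
2 colors suffice: color red → {0, 4, 6}; color blue → {1, 2, 3, 5}. Each edge has distinct colors on its endpoints.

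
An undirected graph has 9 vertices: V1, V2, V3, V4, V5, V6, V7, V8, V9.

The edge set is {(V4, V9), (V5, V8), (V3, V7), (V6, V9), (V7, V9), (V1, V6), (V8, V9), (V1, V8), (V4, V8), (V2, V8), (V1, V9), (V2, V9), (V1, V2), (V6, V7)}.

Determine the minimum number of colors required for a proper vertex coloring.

V1, V2, V8, V9 are mutually adjacent (a clique of size 4), so at least 4 colors are needed.
4 colors suffice: color 1 → {V3, V5, V9}; color 2 → {V7, V8}; color 3 → {V1, V4}; color 4 → {V2, V6}. Each edge has distinct colors on its endpoints.

4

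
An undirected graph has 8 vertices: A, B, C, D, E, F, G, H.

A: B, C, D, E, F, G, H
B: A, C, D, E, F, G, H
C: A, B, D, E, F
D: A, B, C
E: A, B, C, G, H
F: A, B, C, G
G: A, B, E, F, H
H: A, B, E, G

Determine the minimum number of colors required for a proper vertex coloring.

5

A, B, E, G, H are pairwise adjacent (a clique of size 5), so at least 5 colors are needed.
A valid assignment using 5 colors: A=1, B=2, C=3, D=4, E=4, F=4, G=3, H=5. No two adjacent vertices share a color.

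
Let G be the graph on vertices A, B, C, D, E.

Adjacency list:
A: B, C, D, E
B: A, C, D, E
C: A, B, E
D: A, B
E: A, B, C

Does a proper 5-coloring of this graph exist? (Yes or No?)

Yes

The chromatic number is 4. A, B, C, E are mutually adjacent (a clique of size 4), so at least 4 colors are needed.
One proper 4-coloring: A=1, B=2, C=4, D=3, E=3.
Since 5 ≥ 4, a proper 5-coloring certainly exists.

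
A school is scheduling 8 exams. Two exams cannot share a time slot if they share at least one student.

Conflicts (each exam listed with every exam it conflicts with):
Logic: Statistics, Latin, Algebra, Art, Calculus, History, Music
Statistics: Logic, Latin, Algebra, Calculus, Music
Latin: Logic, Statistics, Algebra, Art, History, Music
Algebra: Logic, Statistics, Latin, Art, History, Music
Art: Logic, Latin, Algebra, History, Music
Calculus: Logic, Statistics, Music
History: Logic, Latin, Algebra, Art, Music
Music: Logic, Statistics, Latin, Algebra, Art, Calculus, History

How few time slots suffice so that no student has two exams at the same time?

6

Logic, Latin, Algebra, Art, History, Music are mutually in conflict, so at least 6 time slots are needed.
6 time slots suffice: time slot 1 → {Logic}; time slot 2 → {Music}; time slot 3 → {Latin, Calculus}; time slot 4 → {Algebra}; time slot 5 → {Statistics, Art}; time slot 6 → {History}. Every pair that conflicts lands in different time slots.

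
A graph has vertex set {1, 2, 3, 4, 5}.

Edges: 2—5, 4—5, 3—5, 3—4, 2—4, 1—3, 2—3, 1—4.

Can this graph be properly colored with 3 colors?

2, 3, 4, 5 are pairwise adjacent (a clique of size 4), so at least 4 colors are needed.
So 3 colors are not enough.

No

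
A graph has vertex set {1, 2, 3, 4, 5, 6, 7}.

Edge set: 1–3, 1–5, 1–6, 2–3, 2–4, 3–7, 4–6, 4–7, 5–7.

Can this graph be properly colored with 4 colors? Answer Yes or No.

The chromatic number is 3. The cycle 4-7-5-1-6-4 has odd length 5, so it cannot be 2-colored; at least 3 colors are needed.
One proper 3-coloring: 1=red, 2=red, 3=blue, 4=blue, 5=blue, 6=green, 7=red.
Since 4 ≥ 3, a proper 4-coloring certainly exists.

Yes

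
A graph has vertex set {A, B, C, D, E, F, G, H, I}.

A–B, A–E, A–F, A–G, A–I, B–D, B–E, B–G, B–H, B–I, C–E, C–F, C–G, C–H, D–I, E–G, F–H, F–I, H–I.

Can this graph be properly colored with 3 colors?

No

A, B, E, G form a clique, so at least 4 colors are needed.
So 3 colors are not enough.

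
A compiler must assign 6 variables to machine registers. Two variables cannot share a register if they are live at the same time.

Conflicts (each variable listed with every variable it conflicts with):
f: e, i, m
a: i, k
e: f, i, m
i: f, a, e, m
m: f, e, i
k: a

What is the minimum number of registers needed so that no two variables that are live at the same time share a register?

4

f, e, i, m are mutually in conflict, so at least 4 registers are needed.
4 registers suffice: register 1 → {i, k}; register 2 → {a, m}; register 3 → {f}; register 4 → {e}. No two conflicting variables share a register.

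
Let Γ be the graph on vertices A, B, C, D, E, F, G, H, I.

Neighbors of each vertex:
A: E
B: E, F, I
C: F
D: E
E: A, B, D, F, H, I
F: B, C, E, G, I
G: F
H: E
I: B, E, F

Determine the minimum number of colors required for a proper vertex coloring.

4

B, E, F, I are pairwise adjacent (a clique of size 4), so at least 4 colors are needed.
One proper 4-coloring: A=blue, B=green, C=red, D=blue, E=red, F=blue, G=red, H=blue, I=yellow. Every edge joins two different colors.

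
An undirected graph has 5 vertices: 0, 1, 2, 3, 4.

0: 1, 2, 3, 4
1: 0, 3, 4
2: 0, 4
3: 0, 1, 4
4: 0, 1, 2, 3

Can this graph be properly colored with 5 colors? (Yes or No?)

The chromatic number is 4. 0, 1, 3, 4 form a clique, so at least 4 colors are needed.
4 colors suffice: color a → {0}; color b → {4}; color c → {2, 3}; color d → {1}.
Since 5 ≥ 4, a proper 5-coloring certainly exists.

Yes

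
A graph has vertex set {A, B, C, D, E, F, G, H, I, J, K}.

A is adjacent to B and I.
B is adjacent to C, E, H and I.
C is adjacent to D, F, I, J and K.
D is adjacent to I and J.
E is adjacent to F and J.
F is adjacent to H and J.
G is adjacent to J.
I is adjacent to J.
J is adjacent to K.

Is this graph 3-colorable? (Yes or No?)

No

C, D, I, J are mutually adjacent (a clique of size 4), so at least 4 colors are needed.
So 3 colors are not enough.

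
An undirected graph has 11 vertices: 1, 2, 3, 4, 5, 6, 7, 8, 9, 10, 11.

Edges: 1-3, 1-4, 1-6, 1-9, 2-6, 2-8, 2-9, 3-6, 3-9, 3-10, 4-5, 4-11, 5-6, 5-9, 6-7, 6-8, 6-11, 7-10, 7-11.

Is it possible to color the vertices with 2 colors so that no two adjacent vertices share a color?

No

2, 6, 8 are pairwise adjacent, so at least 3 colors are needed.
So 2 colors are not enough.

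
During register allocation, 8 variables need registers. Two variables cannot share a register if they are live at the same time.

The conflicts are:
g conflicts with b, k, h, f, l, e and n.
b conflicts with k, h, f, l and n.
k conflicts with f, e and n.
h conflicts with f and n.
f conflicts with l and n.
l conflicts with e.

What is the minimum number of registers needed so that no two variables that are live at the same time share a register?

5

g, b, h, f, n pairwise conflict, so at least 5 registers are needed.
5 registers suffice: register 1 → {g}; register 2 → {b, e}; register 3 → {f}; register 4 → {l, n}; register 5 → {k, h}. No two conflicting variables share a register.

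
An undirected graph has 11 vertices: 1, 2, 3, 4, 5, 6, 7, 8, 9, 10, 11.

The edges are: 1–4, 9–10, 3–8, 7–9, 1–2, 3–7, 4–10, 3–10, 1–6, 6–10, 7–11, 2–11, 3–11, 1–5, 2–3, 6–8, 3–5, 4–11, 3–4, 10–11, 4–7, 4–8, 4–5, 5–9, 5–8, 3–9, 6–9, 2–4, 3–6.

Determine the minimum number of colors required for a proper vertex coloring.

4

3, 4, 7, 11 are mutually adjacent (a clique of size 4), so at least 4 colors are needed.
One proper 4-coloring: 1=red, 2=green, 3=red, 4=blue, 5=green, 6=blue, 7=green, 8=yellow, 9=yellow, 10=green, 11=yellow. Each edge has distinct colors on its endpoints.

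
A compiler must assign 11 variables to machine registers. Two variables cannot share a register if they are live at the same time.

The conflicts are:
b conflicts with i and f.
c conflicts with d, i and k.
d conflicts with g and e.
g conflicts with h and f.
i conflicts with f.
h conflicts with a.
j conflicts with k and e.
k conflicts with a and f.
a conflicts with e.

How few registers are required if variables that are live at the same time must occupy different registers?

3

b, i, f all conflict with each other, so at least 3 registers are needed.
3 registers suffice: register 1 → {c, h, e, f}; register 2 → {g, i, k}; register 3 → {b, d, j, a}. No two conflicting variables share a register.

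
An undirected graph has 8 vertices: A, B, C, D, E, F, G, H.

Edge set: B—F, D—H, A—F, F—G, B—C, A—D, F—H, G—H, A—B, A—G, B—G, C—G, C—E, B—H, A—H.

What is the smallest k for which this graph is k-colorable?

5

A, B, F, G, H are mutually adjacent (a clique of size 5), so at least 5 colors are needed.
One proper 5-coloring: A=green, B=yellow, C=red, D=blue, E=blue, F=purple, G=blue, H=red. No two adjacent vertices share a color.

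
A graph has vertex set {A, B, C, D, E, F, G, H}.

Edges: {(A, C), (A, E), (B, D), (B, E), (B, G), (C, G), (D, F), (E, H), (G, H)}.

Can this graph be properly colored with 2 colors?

The cycle A-E-H-G-C-A has odd length 5, so it cannot be 2-colored; at least 3 colors are needed.
So 2 colors are not enough.

No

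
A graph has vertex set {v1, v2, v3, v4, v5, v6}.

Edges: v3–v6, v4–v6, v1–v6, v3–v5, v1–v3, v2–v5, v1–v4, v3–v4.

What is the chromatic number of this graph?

v1, v3, v4, v6 are pairwise adjacent (a clique of size 4), so at least 4 colors are needed.
4 colors suffice: v1=2, v2=1, v3=1, v4=3, v5=2, v6=4. No two adjacent vertices share a color.

4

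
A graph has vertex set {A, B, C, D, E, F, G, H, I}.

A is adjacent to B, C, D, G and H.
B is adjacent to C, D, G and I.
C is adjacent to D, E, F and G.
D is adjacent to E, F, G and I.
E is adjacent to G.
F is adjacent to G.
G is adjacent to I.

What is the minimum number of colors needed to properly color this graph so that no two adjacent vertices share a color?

A, B, C, D, G form a clique, so at least 5 colors are needed.
A valid assignment using 5 colors: A=4, B=5, C=3, D=2, E=4, F=4, G=1, H=1, I=3. Each edge has distinct colors on its endpoints.

5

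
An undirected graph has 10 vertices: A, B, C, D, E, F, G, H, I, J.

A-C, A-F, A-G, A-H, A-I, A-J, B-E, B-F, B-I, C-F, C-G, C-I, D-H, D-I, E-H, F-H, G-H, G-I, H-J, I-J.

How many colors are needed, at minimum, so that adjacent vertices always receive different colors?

A, C, G, I are pairwise adjacent (a clique of size 4), so at least 4 colors are needed.
4 colors suffice: A=2, B=2, C=4, D=2, E=3, F=3, G=3, H=1, I=1, J=3. No two adjacent vertices share a color.

4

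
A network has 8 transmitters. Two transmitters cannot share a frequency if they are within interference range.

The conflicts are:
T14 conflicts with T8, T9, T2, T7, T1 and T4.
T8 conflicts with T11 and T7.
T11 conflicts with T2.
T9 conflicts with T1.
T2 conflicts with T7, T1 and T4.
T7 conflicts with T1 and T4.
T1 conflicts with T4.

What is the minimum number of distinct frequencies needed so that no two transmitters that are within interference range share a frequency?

5

T14, T2, T7, T1, T4 all conflict with each other, so at least 5 frequencies are needed.
5 frequencies suffice: frequency 1 → {T14, T11}; frequency 2 → {T8, T1}; frequency 3 → {T9, T7}; frequency 4 → {T2}; frequency 5 → {T4}. No two conflicting transmitters share a frequency.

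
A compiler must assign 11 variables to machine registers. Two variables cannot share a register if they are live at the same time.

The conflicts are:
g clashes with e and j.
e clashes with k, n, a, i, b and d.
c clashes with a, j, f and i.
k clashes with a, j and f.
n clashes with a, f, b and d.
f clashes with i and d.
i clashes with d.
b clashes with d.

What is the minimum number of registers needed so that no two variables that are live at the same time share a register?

4

e, n, b, d all conflict with each other, so at least 4 registers are needed.
Using 4 registers: g=2, e=1, c=4, k=2, n=2, a=3, j=1, f=1, i=2, b=4, d=3. No two conflicting variables share a register.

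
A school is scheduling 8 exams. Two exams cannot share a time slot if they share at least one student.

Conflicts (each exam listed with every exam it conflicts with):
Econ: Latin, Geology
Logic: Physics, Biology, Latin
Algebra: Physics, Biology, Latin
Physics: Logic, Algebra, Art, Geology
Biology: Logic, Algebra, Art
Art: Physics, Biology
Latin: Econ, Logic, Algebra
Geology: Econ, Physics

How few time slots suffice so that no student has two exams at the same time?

3

The cycle Geology-Physics-Algebra-Latin-Econ-Geology has odd length 5, so it cannot be 2-colored; at least 3 time slots are needed.
Using 3 time slots: Econ=3, Logic=2, Algebra=2, Physics=1, Biology=1, Art=2, Latin=1, Geology=2. No two conflicting exams share a time slot.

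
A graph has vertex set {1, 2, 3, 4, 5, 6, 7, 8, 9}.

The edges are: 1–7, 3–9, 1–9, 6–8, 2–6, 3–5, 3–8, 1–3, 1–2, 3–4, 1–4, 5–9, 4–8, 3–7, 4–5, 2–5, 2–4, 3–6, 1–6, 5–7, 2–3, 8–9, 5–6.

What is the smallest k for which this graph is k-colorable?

1, 2, 3, 4 form a clique, so at least 4 colors are needed.
4 colors suffice: color red → {3}; color blue → {1, 5, 8}; color green → {2, 7, 9}; color yellow → {4, 6}. No two adjacent vertices share a color.

4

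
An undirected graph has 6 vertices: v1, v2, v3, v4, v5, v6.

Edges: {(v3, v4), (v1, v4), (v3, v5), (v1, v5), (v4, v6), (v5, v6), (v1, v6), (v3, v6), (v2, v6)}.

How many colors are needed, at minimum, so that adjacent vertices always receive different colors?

3

v1, v4, v6 form a triangle, so at least 3 colors are needed.
3 colors suffice: color 1 → {v6}; color 2 → {v2, v4, v5}; color 3 → {v1, v3}. Every edge joins two different colors.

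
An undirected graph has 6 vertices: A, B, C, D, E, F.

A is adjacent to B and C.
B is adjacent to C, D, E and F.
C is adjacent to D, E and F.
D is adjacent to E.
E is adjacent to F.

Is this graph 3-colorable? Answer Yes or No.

B, C, D, E are pairwise adjacent (a clique of size 4), so at least 4 colors are needed.
So 3 colors are not enough.

No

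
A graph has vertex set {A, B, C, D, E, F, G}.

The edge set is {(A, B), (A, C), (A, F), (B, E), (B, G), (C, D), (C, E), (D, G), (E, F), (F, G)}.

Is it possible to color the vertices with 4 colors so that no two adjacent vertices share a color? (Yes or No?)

Yes

The chromatic number is 3. The cycle G-D-C-A-B-G has odd length 5, so it cannot be 2-colored; at least 3 colors are needed.
A valid assignment using 3 colors: A=2, B=3, C=1, D=2, E=2, F=3, G=1.
Since 4 ≥ 3, a proper 4-coloring certainly exists.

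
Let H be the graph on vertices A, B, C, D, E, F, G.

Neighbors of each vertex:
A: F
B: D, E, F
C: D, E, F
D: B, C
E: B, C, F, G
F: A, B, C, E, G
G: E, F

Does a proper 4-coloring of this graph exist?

The chromatic number is 3. E, F, G form a triangle, so at least 3 colors are needed.
3 colors suffice: color 1 → {D, F}; color 2 → {A, E}; color 3 → {B, C, G}.
Since 4 ≥ 3, a proper 4-coloring certainly exists.

Yes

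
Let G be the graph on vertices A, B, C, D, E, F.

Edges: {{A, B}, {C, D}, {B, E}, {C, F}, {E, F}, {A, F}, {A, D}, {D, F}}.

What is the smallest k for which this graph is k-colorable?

C, D, F are pairwise adjacent, so at least 3 colors are needed.
3 colors suffice: color red → {B, F}; color blue → {D, E}; color green → {A, C}. No two adjacent vertices share a color.

3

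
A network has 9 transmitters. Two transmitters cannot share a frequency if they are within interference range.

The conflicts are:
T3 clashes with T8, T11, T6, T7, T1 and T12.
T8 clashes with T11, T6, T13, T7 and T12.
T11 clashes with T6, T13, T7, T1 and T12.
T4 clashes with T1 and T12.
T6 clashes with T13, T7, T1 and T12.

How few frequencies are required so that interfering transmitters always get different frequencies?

T3, T8, T11, T6, T7 pairwise conflict, so at least 5 frequencies are needed.
5 frequencies suffice: frequency 1 → {T4, T6}; frequency 2 → {T11}; frequency 3 → {T8, T1}; frequency 4 → {T3, T13}; frequency 5 → {T7, T12}. No two conflicting transmitters share a frequency.

5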